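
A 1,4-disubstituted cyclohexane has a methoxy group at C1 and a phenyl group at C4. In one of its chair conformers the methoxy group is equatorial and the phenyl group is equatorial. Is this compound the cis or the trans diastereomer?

C1 and C4 have opposite parity, so their axial bonds point in opposite directions.
With opposite-parity carbons, two substituents on the same face are one axial and one equatorial; opposite faces give both axial or both equatorial.
Here the groups are equatorial/equatorial → opposite face → trans.

trans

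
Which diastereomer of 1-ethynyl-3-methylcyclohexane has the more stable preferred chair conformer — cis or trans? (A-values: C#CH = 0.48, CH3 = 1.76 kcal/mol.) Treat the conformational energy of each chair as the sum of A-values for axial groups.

At 1,3 positions (parity same): cis → (e,e or a,a); trans → (a,e or e,a).
Best chair for cis: E = 0.00 kcal/mol; best chair for trans: E = 0.48 kcal/mol.
The cis isomer is lower by 0.48 kcal/mol.

cis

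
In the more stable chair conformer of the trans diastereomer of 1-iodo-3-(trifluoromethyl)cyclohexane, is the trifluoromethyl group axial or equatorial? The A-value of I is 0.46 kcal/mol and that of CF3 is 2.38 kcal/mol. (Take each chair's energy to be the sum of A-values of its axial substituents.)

C1 and C3 have the same parity, so for the trans isomer the two substituents are one axial and one equatorial in each chair.
Chair I (iodo axial, trifluoromethyl equatorial): E = 0.46 kcal/mol.
Chair II (iodo equatorial, trifluoromethyl axial): E = 2.38 kcal/mol.
Chair I is the more stable (lower-energy) conformer, and in that chair the trifluoromethyl group is equatorial.

equatorial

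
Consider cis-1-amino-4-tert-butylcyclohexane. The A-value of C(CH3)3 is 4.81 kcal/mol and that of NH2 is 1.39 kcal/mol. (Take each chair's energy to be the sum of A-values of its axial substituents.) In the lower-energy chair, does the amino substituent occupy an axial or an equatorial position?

C1 and C4 have opposite parity, so for the cis isomer the two substituents are one axial and one equatorial in each chair.
Chair I (tert-butyl axial, amino equatorial): E = 4.81 kcal/mol.
Chair II (tert-butyl equatorial, amino axial): E = 1.39 kcal/mol.
Chair II is the more stable (lower-energy) conformer, and in that chair the amino group is axial.

axial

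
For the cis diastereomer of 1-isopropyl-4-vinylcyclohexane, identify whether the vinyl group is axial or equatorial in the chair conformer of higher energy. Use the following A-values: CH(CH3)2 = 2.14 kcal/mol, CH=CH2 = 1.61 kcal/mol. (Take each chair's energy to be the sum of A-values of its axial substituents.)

C1 and C4 have opposite parity, so for the cis isomer the two substituents are one axial and one equatorial in each chair.
Chair I (isopropyl axial, vinyl equatorial): E = 2.14 kcal/mol.
Chair II (isopropyl equatorial, vinyl axial): E = 1.61 kcal/mol.
Chair I is the less stable (higher-energy) conformer, and in that chair the vinyl group is equatorial.

equatorial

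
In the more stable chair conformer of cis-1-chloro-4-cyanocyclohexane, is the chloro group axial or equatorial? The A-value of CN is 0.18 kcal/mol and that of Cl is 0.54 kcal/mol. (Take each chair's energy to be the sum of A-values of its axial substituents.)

equatorial

C1 and C4 have opposite parity, so for the cis isomer the two substituents are one axial and one equatorial in each chair.
Chair I (cyano axial, chloro equatorial): E = 0.18 kcal/mol.
Chair II (cyano equatorial, chloro axial): E = 0.54 kcal/mol.
Chair I is the more stable (lower-energy) conformer, and in that chair the chloro group is equatorial.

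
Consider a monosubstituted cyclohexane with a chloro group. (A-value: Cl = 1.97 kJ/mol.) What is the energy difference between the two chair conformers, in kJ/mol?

A monosubstituted cyclohexane has one chair with the chloro group axial (E = A = 1.97 kJ/mol) and one with it equatorial (E = 0).
ΔE = 1.97 − 0 = 1.97 kJ/mol.

1.97 kJ/mol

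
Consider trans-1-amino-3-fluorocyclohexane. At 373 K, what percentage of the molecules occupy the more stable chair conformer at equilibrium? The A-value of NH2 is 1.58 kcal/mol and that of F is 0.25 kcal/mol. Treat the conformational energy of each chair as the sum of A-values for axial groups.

85.7%

C1 and C3 have the same parity, so for the trans isomer the two substituents are one axial and one equatorial in each chair.
Chair I (amino axial, fluoro equatorial): E = 1.58 kcal/mol; chair II (amino equatorial, fluoro axial): E = 0.25 kcal/mol.
ΔG = 1.33 kcal/mol between the two chairs.
K = exp(ΔG/RT) with R = 1.987×10⁻³ kcal mol⁻¹ K⁻¹ and T = 373 K gives K ≈ 6.02.
Fraction in the lower-energy chair = K/(K+1) = 85.7%.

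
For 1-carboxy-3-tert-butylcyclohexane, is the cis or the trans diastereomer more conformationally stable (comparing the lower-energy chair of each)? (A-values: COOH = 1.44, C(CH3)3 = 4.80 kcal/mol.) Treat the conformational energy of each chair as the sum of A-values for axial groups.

cis

At 1,3 positions (parity same): cis → (e,e or a,a); trans → (a,e or e,a).
Best chair for cis: E = 0.00 kcal/mol; best chair for trans: E = 1.44 kcal/mol.
The cis isomer is lower by 1.44 kcal/mol.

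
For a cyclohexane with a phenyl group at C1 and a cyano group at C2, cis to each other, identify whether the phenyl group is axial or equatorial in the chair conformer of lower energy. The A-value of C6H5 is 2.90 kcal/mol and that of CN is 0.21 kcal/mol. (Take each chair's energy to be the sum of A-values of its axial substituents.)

equatorial

C1 and C2 have opposite parity, so for the cis isomer the two substituents are one axial and one equatorial in each chair.
Chair I (phenyl axial, cyano equatorial): E = 2.90 kcal/mol.
Chair II (phenyl equatorial, cyano axial): E = 0.21 kcal/mol.
Chair II is the more stable (lower-energy) conformer, and in that chair the phenyl group is equatorial.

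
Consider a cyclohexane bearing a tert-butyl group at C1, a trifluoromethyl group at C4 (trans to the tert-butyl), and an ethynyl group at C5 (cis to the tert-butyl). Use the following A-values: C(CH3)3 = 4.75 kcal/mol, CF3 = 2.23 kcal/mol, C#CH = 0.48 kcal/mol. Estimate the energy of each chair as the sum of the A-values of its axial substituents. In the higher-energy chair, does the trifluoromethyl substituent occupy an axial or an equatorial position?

Chair I (tert-butyl axial, trifluoromethyl axial, ethynyl axial): E = 7.46 kcal/mol.
Chair II (tert-butyl equatorial, trifluoromethyl equatorial, ethynyl equatorial): E = 0.00 kcal/mol.
Chair I is the less stable (higher-energy) conformer, and in that chair the trifluoromethyl group is axial.

axial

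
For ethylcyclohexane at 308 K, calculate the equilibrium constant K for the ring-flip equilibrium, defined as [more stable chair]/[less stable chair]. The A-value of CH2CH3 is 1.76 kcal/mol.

K ≈ 17.7

One chair has the ethyl group axial (E = 1.76 kcal/mol) and the other has it equatorial (E = 0).
ΔG = 1.76 kcal/mol between the two chairs.
K = exp(ΔG/RT) with R = 1.987×10⁻³ kcal mol⁻¹ K⁻¹ and T = 308 K gives K ≈ 17.7.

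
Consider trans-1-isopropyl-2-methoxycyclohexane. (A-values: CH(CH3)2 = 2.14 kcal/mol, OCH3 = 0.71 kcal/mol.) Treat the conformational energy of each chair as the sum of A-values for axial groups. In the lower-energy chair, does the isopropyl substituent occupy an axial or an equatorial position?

equatorial

C1 and C2 have opposite parity, so for the trans isomer the two substituents are e,e in one chair and a,a in the other.
Chair I (isopropyl axial, methoxy axial): E = 2.85 kcal/mol.
Chair II (isopropyl equatorial, methoxy equatorial): E = 0.00 kcal/mol.
Chair II is the more stable (lower-energy) conformer, and in that chair the isopropyl group is equatorial.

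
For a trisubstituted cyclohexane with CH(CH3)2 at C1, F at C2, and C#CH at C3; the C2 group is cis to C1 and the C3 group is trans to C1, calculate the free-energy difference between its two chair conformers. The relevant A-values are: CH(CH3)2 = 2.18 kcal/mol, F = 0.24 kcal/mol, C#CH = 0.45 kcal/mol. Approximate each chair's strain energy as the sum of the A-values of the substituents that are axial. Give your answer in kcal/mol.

Chair I (isopropyl axial, fluoro equatorial, ethynyl equatorial): E = 2.18 kcal/mol.
Chair II (isopropyl equatorial, fluoro axial, ethynyl axial): E = 0.69 kcal/mol.
ΔE = 2.18 − 0.69 = 1.49 kcal/mol; chair II is more stable.

1.49 kcal/mol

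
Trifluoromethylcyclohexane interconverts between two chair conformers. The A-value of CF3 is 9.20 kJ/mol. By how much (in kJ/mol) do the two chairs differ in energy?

A monosubstituted cyclohexane has one chair with the trifluoromethyl group axial (E = A = 9.20 kJ/mol) and one with it equatorial (E = 0).
ΔE = 9.20 − 0 = 9.20 kJ/mol.

9.20 kJ/mol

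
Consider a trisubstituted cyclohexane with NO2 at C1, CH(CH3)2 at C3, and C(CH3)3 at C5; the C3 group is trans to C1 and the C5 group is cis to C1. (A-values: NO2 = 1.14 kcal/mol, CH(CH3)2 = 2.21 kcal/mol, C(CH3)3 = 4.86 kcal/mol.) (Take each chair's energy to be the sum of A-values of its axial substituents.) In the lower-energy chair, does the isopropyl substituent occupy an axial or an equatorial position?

Chair I (nitro axial, isopropyl equatorial, tert-butyl axial): E = 6.00 kcal/mol.
Chair II (nitro equatorial, isopropyl axial, tert-butyl equatorial): E = 2.21 kcal/mol.
Chair II is the more stable (lower-energy) conformer, and in that chair the isopropyl group is axial.

axial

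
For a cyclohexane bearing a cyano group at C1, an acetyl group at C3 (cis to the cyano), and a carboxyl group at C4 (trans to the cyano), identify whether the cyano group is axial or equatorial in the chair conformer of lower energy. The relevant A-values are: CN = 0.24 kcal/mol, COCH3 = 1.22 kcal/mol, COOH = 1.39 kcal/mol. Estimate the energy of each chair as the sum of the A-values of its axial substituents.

equatorial

Chair I (cyano axial, acetyl axial, carboxyl axial): E = 2.85 kcal/mol.
Chair II (cyano equatorial, acetyl equatorial, carboxyl equatorial): E = 0.00 kcal/mol.
Chair II is the more stable (lower-energy) conformer, and in that chair the cyano group is equatorial.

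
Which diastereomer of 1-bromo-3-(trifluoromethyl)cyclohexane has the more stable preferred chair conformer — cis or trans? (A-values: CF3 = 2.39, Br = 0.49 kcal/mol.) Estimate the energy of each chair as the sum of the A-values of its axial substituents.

At 1,3 positions (parity same): cis → (e,e or a,a); trans → (a,e or e,a).
Best chair for cis: E = 0.00 kcal/mol; best chair for trans: E = 0.49 kcal/mol.
The cis isomer is lower by 0.49 kcal/mol.

cis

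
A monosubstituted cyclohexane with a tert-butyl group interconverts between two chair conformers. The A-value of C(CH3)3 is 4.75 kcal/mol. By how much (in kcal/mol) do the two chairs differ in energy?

A monosubstituted cyclohexane has one chair with the tert-butyl group axial (E = A = 4.75 kcal/mol) and one with it equatorial (E = 0).
ΔE = 4.75 − 0 = 4.75 kcal/mol.

4.75 kcal/mol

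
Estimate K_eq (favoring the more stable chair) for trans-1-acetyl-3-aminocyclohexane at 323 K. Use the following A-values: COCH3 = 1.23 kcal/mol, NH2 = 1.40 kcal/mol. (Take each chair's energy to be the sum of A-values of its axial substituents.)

K ≈ 1.30

C1 and C3 have the same parity, so for the trans isomer the two substituents are one axial and one equatorial in each chair.
Chair I (acetyl axial, amino equatorial): E = 1.23 kcal/mol; chair II (acetyl equatorial, amino axial): E = 1.40 kcal/mol.
ΔG = 0.17 kcal/mol between the two chairs.
K = exp(ΔG/RT) with R = 1.987×10⁻³ kcal mol⁻¹ K⁻¹ and T = 323 K gives K ≈ 1.3.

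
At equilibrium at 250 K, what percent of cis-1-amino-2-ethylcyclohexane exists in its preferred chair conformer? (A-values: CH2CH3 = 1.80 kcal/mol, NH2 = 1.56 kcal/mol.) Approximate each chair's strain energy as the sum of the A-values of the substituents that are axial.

61.8%

C1 and C2 have opposite parity, so for the cis isomer the two substituents are one axial and one equatorial in each chair.
Chair I (ethyl axial, amino equatorial): E = 1.80 kcal/mol; chair II (ethyl equatorial, amino axial): E = 1.56 kcal/mol.
ΔG = 0.24 kcal/mol between the two chairs.
K = exp(ΔG/RT) with R = 1.987×10⁻³ kcal mol⁻¹ K⁻¹ and T = 250 K gives K ≈ 1.62.
Fraction in the lower-energy chair = K/(K+1) = 61.8%.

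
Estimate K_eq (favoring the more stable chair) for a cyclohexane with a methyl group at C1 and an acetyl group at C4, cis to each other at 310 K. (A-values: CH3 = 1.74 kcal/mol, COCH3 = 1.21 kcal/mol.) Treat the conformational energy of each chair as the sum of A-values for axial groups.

C1 and C4 have opposite parity, so for the cis isomer the two substituents are one axial and one equatorial in each chair.
Chair I (methyl axial, acetyl equatorial): E = 1.74 kcal/mol; chair II (methyl equatorial, acetyl axial): E = 1.21 kcal/mol.
ΔG = 0.53 kcal/mol between the two chairs.
K = exp(ΔG/RT) with R = 1.987×10⁻³ kcal mol⁻¹ K⁻¹ and T = 310 K gives K ≈ 2.36.

K ≈ 2.36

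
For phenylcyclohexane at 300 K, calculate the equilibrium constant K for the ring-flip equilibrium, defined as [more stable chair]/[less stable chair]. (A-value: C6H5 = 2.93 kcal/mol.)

K ≈ 136

One chair has the phenyl group axial (E = 2.93 kcal/mol) and the other has it equatorial (E = 0).
ΔG = 2.93 kcal/mol between the two chairs.
K = exp(ΔG/RT) with R = 1.987×10⁻³ kcal mol⁻¹ K⁻¹ and T = 300 K gives K ≈ 136.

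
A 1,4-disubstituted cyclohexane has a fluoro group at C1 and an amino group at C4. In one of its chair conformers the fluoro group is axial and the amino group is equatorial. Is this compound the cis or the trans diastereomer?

C1 and C4 have opposite parity, so their axial bonds point in opposite directions.
With opposite-parity carbons, two substituents on the same face are one axial and one equatorial; opposite faces give both axial or both equatorial.
Here the groups are axial/equatorial → same face → cis.

cis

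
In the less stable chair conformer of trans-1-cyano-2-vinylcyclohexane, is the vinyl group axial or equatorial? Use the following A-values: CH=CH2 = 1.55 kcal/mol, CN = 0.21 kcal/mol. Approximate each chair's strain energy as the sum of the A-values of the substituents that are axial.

axial

C1 and C2 have opposite parity, so for the trans isomer the two substituents are e,e in one chair and a,a in the other.
Chair I (vinyl axial, cyano axial): E = 1.76 kcal/mol.
Chair II (vinyl equatorial, cyano equatorial): E = 0.00 kcal/mol.
Chair I is the less stable (higher-energy) conformer, and in that chair the vinyl group is axial.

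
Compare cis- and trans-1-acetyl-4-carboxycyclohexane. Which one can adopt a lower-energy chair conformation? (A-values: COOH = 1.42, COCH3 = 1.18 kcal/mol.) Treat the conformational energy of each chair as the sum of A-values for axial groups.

At 1,4 positions (parity opposite): cis → (a,e or e,a); trans → (e,e or a,a).
Best chair for cis: E = 1.18 kcal/mol; best chair for trans: E = 0.00 kcal/mol.
The trans isomer is lower by 1.18 kcal/mol.

trans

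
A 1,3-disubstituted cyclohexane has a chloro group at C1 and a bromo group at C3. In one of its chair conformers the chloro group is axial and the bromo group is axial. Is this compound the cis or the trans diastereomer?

cis

C1 and C3 have the same parity, so their axial bonds point in the same direction.
With same-parity carbons, two substituents on the same face are both axial or both equatorial; opposite faces give one of each.
Here the groups are axial/axial → same face → cis.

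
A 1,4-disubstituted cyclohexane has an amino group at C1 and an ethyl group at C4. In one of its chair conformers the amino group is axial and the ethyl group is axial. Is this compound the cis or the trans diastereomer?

C1 and C4 have opposite parity, so their axial bonds point in opposite directions.
With opposite-parity carbons, two substituents on the same face are one axial and one equatorial; opposite faces give both axial or both equatorial.
Here the groups are axial/axial → opposite face → trans.

trans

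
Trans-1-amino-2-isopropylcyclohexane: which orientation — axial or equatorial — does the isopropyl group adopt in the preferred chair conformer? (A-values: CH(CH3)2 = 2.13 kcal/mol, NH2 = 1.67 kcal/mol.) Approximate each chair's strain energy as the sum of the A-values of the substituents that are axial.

equatorial

C1 and C2 have opposite parity, so for the trans isomer the two substituents are e,e in one chair and a,a in the other.
Chair I (isopropyl axial, amino axial): E = 3.80 kcal/mol.
Chair II (isopropyl equatorial, amino equatorial): E = 0.00 kcal/mol.
Chair II is the more stable (lower-energy) conformer, and in that chair the isopropyl group is equatorial.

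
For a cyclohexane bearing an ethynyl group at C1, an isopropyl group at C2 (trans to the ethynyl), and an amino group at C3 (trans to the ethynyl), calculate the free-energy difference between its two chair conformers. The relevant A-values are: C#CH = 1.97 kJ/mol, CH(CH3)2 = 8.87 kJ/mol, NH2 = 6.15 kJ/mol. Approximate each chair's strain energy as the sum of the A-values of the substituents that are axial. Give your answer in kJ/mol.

Chair I (ethynyl axial, isopropyl axial, amino equatorial): E = 10.84 kJ/mol.
Chair II (ethynyl equatorial, isopropyl equatorial, amino axial): E = 6.15 kJ/mol.
ΔE = 10.84 − 6.15 = 4.69 kJ/mol; chair II is more stable.

4.69 kJ/mol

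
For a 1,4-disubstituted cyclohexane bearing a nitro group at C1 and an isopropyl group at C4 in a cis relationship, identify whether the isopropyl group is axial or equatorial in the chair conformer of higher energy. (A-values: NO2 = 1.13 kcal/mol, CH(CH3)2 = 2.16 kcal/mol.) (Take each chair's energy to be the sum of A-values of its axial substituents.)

C1 and C4 have opposite parity, so for the cis isomer the two substituents are one axial and one equatorial in each chair.
Chair I (nitro axial, isopropyl equatorial): E = 1.13 kcal/mol.
Chair II (nitro equatorial, isopropyl axial): E = 2.16 kcal/mol.
Chair II is the less stable (higher-energy) conformer, and in that chair the isopropyl group is axial.

axial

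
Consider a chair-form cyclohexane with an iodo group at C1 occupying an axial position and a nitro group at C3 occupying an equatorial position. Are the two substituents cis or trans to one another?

trans

C1 and C3 have the same parity, so their axial bonds point in the same direction.
With same-parity carbons, two substituents on the same face are both axial or both equatorial; opposite faces give one of each.
Here the groups are axial/equatorial → opposite face → trans.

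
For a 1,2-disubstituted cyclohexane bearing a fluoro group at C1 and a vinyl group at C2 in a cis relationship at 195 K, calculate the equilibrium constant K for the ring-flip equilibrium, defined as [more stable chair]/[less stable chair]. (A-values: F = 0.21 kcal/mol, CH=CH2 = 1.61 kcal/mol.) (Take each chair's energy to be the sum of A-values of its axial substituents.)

C1 and C2 have opposite parity, so for the cis isomer the two substituents are one axial and one equatorial in each chair.
Chair I (fluoro axial, vinyl equatorial): E = 0.21 kcal/mol; chair II (fluoro equatorial, vinyl axial): E = 1.61 kcal/mol.
ΔG = 1.40 kcal/mol between the two chairs.
K = exp(ΔG/RT) with R = 1.987×10⁻³ kcal mol⁻¹ K⁻¹ and T = 195 K gives K ≈ 37.1.

K ≈ 37.1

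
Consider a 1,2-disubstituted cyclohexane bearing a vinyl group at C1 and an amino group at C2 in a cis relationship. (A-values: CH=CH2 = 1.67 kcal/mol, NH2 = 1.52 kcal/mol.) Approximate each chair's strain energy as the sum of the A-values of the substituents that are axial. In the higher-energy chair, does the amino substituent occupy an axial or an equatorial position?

equatorial

C1 and C2 have opposite parity, so for the cis isomer the two substituents are one axial and one equatorial in each chair.
Chair I (vinyl axial, amino equatorial): E = 1.67 kcal/mol.
Chair II (vinyl equatorial, amino axial): E = 1.52 kcal/mol.
Chair I is the less stable (higher-energy) conformer, and in that chair the amino group is equatorial.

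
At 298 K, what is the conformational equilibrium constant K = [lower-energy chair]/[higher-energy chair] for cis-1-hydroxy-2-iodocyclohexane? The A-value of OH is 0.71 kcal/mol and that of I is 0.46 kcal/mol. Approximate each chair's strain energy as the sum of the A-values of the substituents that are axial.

K ≈ 1.53

C1 and C2 have opposite parity, so for the cis isomer the two substituents are one axial and one equatorial in each chair.
Chair I (hydroxyl axial, iodo equatorial): E = 0.71 kcal/mol; chair II (hydroxyl equatorial, iodo axial): E = 0.46 kcal/mol.
ΔG = 0.25 kcal/mol between the two chairs.
K = exp(ΔG/RT) with R = 1.987×10⁻³ kcal mol⁻¹ K⁻¹ and T = 298 K gives K ≈ 1.53.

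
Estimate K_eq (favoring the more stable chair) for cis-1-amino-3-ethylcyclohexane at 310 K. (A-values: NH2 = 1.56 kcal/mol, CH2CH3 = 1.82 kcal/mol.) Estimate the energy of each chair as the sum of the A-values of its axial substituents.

C1 and C3 have the same parity, so for the cis isomer the two substituents are e,e in one chair and a,a in the other.
Chair I (amino axial, ethyl axial): E = 3.38 kcal/mol; chair II (amino equatorial, ethyl equatorial): E = 0.00 kcal/mol.
ΔG = 3.38 kcal/mol between the two chairs.
K = exp(ΔG/RT) with R = 1.987×10⁻³ kcal mol⁻¹ K⁻¹ and T = 310 K gives K ≈ 242.

K ≈ 242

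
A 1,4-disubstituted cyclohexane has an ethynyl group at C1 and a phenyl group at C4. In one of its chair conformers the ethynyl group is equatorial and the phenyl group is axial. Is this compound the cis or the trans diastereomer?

C1 and C4 have opposite parity, so their axial bonds point in opposite directions.
With opposite-parity carbons, two substituents on the same face are one axial and one equatorial; opposite faces give both axial or both equatorial.
Here the groups are equatorial/axial → same face → cis.

cis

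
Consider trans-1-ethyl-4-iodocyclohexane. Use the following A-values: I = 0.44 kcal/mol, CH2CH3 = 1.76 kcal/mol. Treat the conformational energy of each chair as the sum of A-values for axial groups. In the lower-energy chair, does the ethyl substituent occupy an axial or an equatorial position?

equatorial

C1 and C4 have opposite parity, so for the trans isomer the two substituents are e,e in one chair and a,a in the other.
Chair I (iodo axial, ethyl axial): E = 2.20 kcal/mol.
Chair II (iodo equatorial, ethyl equatorial): E = 0.00 kcal/mol.
Chair II is the more stable (lower-energy) conformer, and in that chair the ethyl group is equatorial.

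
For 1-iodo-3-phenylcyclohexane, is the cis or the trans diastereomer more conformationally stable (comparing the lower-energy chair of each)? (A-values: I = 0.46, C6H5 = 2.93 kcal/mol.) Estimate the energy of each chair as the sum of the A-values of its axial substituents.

cis

At 1,3 positions (parity same): cis → (e,e or a,a); trans → (a,e or e,a).
Best chair for cis: E = 0.00 kcal/mol; best chair for trans: E = 0.46 kcal/mol.
The cis isomer is lower by 0.46 kcal/mol.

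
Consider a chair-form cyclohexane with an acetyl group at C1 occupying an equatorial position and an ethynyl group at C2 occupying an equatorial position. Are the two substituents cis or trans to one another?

C1 and C2 have opposite parity, so their axial bonds point in opposite directions.
With opposite-parity carbons, two substituents on the same face are one axial and one equatorial; opposite faces give both axial or both equatorial.
Here the groups are equatorial/equatorial → opposite face → trans.

trans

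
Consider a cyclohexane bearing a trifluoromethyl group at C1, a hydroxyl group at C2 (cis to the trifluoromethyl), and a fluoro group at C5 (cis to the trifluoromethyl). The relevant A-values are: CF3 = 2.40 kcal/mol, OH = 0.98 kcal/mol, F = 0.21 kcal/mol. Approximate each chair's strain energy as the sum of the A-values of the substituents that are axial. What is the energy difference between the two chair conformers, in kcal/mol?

1.63 kcal/mol

Chair I (trifluoromethyl axial, hydroxyl equatorial, fluoro axial): E = 2.61 kcal/mol.
Chair II (trifluoromethyl equatorial, hydroxyl axial, fluoro equatorial): E = 0.98 kcal/mol.
ΔE = 2.61 − 0.98 = 1.63 kcal/mol; chair II is more stable.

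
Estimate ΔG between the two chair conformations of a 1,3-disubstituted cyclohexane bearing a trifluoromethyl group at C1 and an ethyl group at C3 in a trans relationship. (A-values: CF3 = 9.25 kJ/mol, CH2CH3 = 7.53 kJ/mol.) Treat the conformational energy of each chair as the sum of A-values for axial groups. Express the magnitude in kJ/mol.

1.72 kJ/mol

C1 and C3 have the same parity, so for the trans isomer the two substituents are one axial and one equatorial in each chair.
Chair I (trifluoromethyl axial, ethyl equatorial): E = 9.25 kJ/mol.
Chair II (trifluoromethyl equatorial, ethyl axial): E = 7.53 kJ/mol.
ΔE = 9.25 − 7.53 = 1.72 kJ/mol; chair II is more stable.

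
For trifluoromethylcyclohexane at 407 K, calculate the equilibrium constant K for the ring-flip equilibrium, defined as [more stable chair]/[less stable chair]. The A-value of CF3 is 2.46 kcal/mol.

K ≈ 20.9

One chair has the trifluoromethyl group axial (E = 2.46 kcal/mol) and the other has it equatorial (E = 0).
ΔG = 2.46 kcal/mol between the two chairs.
K = exp(ΔG/RT) with R = 1.987×10⁻³ kcal mol⁻¹ K⁻¹ and T = 407 K gives K ≈ 20.9.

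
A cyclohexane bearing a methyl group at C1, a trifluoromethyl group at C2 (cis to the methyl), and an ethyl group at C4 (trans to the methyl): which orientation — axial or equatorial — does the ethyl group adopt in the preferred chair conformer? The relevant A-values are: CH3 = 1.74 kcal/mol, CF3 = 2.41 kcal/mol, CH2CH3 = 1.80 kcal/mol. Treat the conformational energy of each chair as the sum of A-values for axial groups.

equatorial

Chair I (methyl axial, trifluoromethyl equatorial, ethyl axial): E = 3.54 kcal/mol.
Chair II (methyl equatorial, trifluoromethyl axial, ethyl equatorial): E = 2.41 kcal/mol.
Chair II is the more stable (lower-energy) conformer, and in that chair the ethyl group is equatorial.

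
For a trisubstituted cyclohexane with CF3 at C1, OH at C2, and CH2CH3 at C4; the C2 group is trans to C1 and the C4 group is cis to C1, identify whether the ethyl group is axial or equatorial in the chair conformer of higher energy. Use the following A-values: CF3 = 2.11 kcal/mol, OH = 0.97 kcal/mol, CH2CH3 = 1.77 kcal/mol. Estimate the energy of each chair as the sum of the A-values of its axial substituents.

Chair I (trifluoromethyl axial, hydroxyl axial, ethyl equatorial): E = 3.08 kcal/mol.
Chair II (trifluoromethyl equatorial, hydroxyl equatorial, ethyl axial): E = 1.77 kcal/mol.
Chair I is the less stable (higher-energy) conformer, and in that chair the ethyl group is equatorial.

equatorial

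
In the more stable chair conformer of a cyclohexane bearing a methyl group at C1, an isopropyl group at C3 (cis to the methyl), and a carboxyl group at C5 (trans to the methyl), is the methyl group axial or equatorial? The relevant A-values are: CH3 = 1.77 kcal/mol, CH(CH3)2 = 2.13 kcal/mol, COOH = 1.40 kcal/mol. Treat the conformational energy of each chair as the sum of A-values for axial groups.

equatorial

Chair I (methyl axial, isopropyl axial, carboxyl equatorial): E = 3.90 kcal/mol.
Chair II (methyl equatorial, isopropyl equatorial, carboxyl axial): E = 1.40 kcal/mol.
Chair II is the more stable (lower-energy) conformer, and in that chair the methyl group is equatorial.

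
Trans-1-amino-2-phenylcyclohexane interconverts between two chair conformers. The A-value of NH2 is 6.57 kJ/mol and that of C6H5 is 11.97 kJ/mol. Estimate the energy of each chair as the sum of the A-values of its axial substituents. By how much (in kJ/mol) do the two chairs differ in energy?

18.54 kJ/mol

C1 and C2 have opposite parity, so for the trans isomer the two substituents are e,e in one chair and a,a in the other.
Chair I (amino axial, phenyl axial): E = 18.54 kJ/mol.
Chair II (amino equatorial, phenyl equatorial): E = 0.00 kJ/mol.
ΔE = 18.54 − 0.00 = 18.54 kJ/mol; chair II is more stable.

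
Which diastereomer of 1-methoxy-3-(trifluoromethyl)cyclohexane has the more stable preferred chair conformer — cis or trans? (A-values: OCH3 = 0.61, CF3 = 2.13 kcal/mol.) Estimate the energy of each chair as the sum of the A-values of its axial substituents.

cis

At 1,3 positions (parity same): cis → (e,e or a,a); trans → (a,e or e,a).
Best chair for cis: E = 0.00 kcal/mol; best chair for trans: E = 0.61 kcal/mol.
The cis isomer is lower by 0.61 kcal/mol.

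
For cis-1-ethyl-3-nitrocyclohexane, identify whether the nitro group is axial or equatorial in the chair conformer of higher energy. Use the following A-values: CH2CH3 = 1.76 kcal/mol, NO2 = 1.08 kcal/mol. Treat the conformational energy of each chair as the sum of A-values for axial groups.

C1 and C3 have the same parity, so for the cis isomer the two substituents are e,e in one chair and a,a in the other.
Chair I (ethyl axial, nitro axial): E = 2.84 kcal/mol.
Chair II (ethyl equatorial, nitro equatorial): E = 0.00 kcal/mol.
Chair I is the less stable (higher-energy) conformer, and in that chair the nitro group is axial.

axial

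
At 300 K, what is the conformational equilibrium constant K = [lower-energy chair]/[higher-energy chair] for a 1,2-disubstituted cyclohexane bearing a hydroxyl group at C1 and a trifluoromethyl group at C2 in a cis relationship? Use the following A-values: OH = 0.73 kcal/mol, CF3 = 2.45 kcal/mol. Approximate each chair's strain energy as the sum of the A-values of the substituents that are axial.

K ≈ 17.9

C1 and C2 have opposite parity, so for the cis isomer the two substituents are one axial and one equatorial in each chair.
Chair I (hydroxyl axial, trifluoromethyl equatorial): E = 0.73 kcal/mol; chair II (hydroxyl equatorial, trifluoromethyl axial): E = 2.45 kcal/mol.
ΔG = 1.72 kcal/mol between the two chairs.
K = exp(ΔG/RT) with R = 1.987×10⁻³ kcal mol⁻¹ K⁻¹ and T = 300 K gives K ≈ 17.9.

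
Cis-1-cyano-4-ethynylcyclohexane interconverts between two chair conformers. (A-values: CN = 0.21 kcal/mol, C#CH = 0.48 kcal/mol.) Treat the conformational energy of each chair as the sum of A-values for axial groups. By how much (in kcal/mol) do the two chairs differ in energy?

C1 and C4 have opposite parity, so for the cis isomer the two substituents are one axial and one equatorial in each chair.
Chair I (cyano axial, ethynyl equatorial): E = 0.21 kcal/mol.
Chair II (cyano equatorial, ethynyl axial): E = 0.48 kcal/mol.
ΔE = 0.48 − 0.21 = 0.27 kcal/mol; chair I is more stable.

0.27 kcal/mol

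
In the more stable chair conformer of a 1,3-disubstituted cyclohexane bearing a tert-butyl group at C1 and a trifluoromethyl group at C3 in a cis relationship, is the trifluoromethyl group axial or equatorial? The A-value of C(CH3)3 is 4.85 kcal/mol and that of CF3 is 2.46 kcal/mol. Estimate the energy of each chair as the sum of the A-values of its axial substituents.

C1 and C3 have the same parity, so for the cis isomer the two substituents are e,e in one chair and a,a in the other.
Chair I (tert-butyl axial, trifluoromethyl axial): E = 7.31 kcal/mol.
Chair II (tert-butyl equatorial, trifluoromethyl equatorial): E = 0.00 kcal/mol.
Chair II is the more stable (lower-energy) conformer, and in that chair the trifluoromethyl group is equatorial.

equatorial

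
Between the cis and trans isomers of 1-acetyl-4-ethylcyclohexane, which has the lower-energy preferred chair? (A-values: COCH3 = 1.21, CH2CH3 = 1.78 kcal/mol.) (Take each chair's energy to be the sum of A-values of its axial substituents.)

At 1,4 positions (parity opposite): cis → (a,e or e,a); trans → (e,e or a,a).
Best chair for cis: E = 1.21 kcal/mol; best chair for trans: E = 0.00 kcal/mol.
The trans isomer is lower by 1.21 kcal/mol.

trans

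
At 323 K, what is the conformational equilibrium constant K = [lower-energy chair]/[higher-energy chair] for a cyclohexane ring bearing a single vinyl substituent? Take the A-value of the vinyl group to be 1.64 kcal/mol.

K ≈ 12.9

One chair has the vinyl group axial (E = 1.64 kcal/mol) and the other has it equatorial (E = 0).
ΔG = 1.64 kcal/mol between the two chairs.
K = exp(ΔG/RT) with R = 1.987×10⁻³ kcal mol⁻¹ K⁻¹ and T = 323 K gives K ≈ 12.9.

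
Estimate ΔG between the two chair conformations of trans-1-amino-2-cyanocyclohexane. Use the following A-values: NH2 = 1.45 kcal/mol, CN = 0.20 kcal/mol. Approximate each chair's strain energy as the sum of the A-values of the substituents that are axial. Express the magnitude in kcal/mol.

C1 and C2 have opposite parity, so for the trans isomer the two substituents are e,e in one chair and a,a in the other.
Chair I (amino axial, cyano axial): E = 1.65 kcal/mol.
Chair II (amino equatorial, cyano equatorial): E = 0.00 kcal/mol.
ΔE = 1.65 − 0.00 = 1.65 kcal/mol; chair II is more stable.

1.65 kcal/mol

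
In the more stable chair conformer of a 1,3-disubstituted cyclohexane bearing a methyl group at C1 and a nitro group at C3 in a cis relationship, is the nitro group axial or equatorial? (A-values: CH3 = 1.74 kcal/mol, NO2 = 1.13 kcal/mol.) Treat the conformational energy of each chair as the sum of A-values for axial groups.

C1 and C3 have the same parity, so for the cis isomer the two substituents are e,e in one chair and a,a in the other.
Chair I (methyl axial, nitro axial): E = 2.87 kcal/mol.
Chair II (methyl equatorial, nitro equatorial): E = 0.00 kcal/mol.
Chair II is the more stable (lower-energy) conformer, and in that chair the nitro group is equatorial.

equatorial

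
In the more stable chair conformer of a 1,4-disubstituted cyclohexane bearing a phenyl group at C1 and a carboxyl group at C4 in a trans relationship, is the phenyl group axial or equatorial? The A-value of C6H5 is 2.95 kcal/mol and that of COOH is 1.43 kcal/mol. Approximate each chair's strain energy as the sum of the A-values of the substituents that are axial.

equatorial

C1 and C4 have opposite parity, so for the trans isomer the two substituents are e,e in one chair and a,a in the other.
Chair I (phenyl axial, carboxyl axial): E = 4.38 kcal/mol.
Chair II (phenyl equatorial, carboxyl equatorial): E = 0.00 kcal/mol.
Chair II is the more stable (lower-energy) conformer, and in that chair the phenyl group is equatorial.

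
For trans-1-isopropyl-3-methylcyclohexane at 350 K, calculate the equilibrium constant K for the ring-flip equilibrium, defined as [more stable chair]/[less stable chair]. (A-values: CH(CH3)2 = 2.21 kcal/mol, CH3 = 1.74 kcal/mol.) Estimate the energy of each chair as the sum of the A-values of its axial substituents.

C1 and C3 have the same parity, so for the trans isomer the two substituents are one axial and one equatorial in each chair.
Chair I (isopropyl axial, methyl equatorial): E = 2.21 kcal/mol; chair II (isopropyl equatorial, methyl axial): E = 1.74 kcal/mol.
ΔG = 0.47 kcal/mol between the two chairs.
K = exp(ΔG/RT) with R = 1.987×10⁻³ kcal mol⁻¹ K⁻¹ and T = 350 K gives K ≈ 1.97.

K ≈ 1.97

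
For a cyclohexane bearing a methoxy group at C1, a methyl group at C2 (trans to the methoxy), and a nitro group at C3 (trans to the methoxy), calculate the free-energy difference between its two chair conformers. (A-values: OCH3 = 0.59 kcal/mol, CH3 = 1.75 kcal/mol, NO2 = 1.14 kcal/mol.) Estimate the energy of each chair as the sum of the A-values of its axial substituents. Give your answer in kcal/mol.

Chair I (methoxy axial, methyl axial, nitro equatorial): E = 2.34 kcal/mol.
Chair II (methoxy equatorial, methyl equatorial, nitro axial): E = 1.14 kcal/mol.
ΔE = 2.34 − 1.14 = 1.20 kcal/mol; chair II is more stable.

1.20 kcal/mol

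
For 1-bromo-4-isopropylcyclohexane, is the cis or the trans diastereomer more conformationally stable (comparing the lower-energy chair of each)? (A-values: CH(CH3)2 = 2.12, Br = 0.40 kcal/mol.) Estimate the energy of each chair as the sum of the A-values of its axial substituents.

trans

At 1,4 positions (parity opposite): cis → (a,e or e,a); trans → (e,e or a,a).
Best chair for cis: E = 0.40 kcal/mol; best chair for trans: E = 0.00 kcal/mol.
The trans isomer is lower by 0.40 kcal/mol.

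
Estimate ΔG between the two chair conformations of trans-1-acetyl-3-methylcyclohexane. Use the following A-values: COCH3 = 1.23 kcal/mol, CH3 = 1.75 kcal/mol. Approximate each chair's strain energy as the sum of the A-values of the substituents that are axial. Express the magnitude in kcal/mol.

C1 and C3 have the same parity, so for the trans isomer the two substituents are one axial and one equatorial in each chair.
Chair I (acetyl axial, methyl equatorial): E = 1.23 kcal/mol.
Chair II (acetyl equatorial, methyl axial): E = 1.75 kcal/mol.
ΔE = 1.75 − 1.23 = 0.52 kcal/mol; chair I is more stable.

0.52 kcal/mol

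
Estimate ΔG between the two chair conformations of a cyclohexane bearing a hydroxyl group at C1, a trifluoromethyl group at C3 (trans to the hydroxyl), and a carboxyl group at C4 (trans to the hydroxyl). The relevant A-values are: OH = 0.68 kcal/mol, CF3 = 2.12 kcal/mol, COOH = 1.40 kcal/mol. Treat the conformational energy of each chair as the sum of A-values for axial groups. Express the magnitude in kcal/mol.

Chair I (hydroxyl axial, trifluoromethyl equatorial, carboxyl axial): E = 2.08 kcal/mol.
Chair II (hydroxyl equatorial, trifluoromethyl axial, carboxyl equatorial): E = 2.12 kcal/mol.
ΔE = 2.12 − 2.08 = 0.04 kcal/mol; chair I is more stable.

0.04 kcal/mol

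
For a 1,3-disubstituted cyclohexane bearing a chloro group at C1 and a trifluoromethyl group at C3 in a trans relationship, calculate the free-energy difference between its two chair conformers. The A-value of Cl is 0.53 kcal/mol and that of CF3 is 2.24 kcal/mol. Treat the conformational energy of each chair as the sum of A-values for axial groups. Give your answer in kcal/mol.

1.71 kcal/mol

C1 and C3 have the same parity, so for the trans isomer the two substituents are one axial and one equatorial in each chair.
Chair I (chloro axial, trifluoromethyl equatorial): E = 0.53 kcal/mol.
Chair II (chloro equatorial, trifluoromethyl axial): E = 2.24 kcal/mol.
ΔE = 2.24 − 0.53 = 1.71 kcal/mol; chair I is more stable.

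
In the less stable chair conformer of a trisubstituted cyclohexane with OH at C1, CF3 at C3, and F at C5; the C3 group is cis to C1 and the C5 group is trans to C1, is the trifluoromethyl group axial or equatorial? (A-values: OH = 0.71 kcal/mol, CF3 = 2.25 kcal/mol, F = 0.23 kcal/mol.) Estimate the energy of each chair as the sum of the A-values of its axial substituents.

axial

Chair I (hydroxyl axial, trifluoromethyl axial, fluoro equatorial): E = 2.96 kcal/mol.
Chair II (hydroxyl equatorial, trifluoromethyl equatorial, fluoro axial): E = 0.23 kcal/mol.
Chair I is the less stable (higher-energy) conformer, and in that chair the trifluoromethyl group is axial.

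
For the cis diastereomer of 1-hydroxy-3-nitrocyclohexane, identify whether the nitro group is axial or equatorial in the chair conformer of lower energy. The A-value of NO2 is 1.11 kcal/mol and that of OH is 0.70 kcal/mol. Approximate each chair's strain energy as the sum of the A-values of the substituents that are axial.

equatorial

C1 and C3 have the same parity, so for the cis isomer the two substituents are e,e in one chair and a,a in the other.
Chair I (nitro axial, hydroxyl axial): E = 1.81 kcal/mol.
Chair II (nitro equatorial, hydroxyl equatorial): E = 0.00 kcal/mol.
Chair II is the more stable (lower-energy) conformer, and in that chair the nitro group is equatorial.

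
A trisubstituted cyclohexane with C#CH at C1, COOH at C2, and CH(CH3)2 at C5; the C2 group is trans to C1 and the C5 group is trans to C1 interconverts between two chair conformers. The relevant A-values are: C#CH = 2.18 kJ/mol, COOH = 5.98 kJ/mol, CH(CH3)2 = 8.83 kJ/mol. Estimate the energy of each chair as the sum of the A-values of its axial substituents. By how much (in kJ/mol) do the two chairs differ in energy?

0.67 kJ/mol

Chair I (ethynyl axial, carboxyl axial, isopropyl equatorial): E = 8.16 kJ/mol.
Chair II (ethynyl equatorial, carboxyl equatorial, isopropyl axial): E = 8.83 kJ/mol.
ΔE = 8.83 − 8.16 = 0.67 kJ/mol; chair I is more stable.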